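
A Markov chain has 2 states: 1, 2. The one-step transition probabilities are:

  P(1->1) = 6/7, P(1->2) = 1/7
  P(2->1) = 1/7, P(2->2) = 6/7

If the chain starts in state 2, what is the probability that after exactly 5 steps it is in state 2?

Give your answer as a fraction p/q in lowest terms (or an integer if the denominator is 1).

Answer: 9966/16807

Derivation:
Computing P^5 by repeated multiplication:
P^1 =
  1: [6/7, 1/7]
  2: [1/7, 6/7]
P^2 =
  1: [37/49, 12/49]
  2: [12/49, 37/49]
P^3 =
  1: [234/343, 109/343]
  2: [109/343, 234/343]
P^4 =
  1: [1513/2401, 888/2401]
  2: [888/2401, 1513/2401]
P^5 =
  1: [9966/16807, 6841/16807]
  2: [6841/16807, 9966/16807]

(P^5)[2 -> 2] = 9966/16807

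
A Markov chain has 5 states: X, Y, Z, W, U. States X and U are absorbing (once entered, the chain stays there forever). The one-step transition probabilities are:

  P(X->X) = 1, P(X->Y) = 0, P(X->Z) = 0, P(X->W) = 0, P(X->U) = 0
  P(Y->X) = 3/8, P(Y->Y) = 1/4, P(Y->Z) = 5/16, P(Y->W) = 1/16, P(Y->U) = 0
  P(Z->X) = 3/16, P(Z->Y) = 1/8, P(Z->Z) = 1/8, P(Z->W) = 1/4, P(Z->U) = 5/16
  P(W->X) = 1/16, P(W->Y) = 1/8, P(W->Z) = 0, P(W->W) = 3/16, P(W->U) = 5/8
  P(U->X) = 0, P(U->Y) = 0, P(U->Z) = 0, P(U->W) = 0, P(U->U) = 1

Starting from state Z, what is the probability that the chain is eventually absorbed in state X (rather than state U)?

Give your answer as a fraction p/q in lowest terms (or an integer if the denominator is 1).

Answer: 358/993

Derivation:
Let a_i = P(absorbed in X | start in state i).
Boundary conditions: a_X = 1, a_U = 0.
For each transient state i, a_i = sum_j P(i->j) * a_j:
  a_Y = 3/8*a_X + 1/4*a_Y + 5/16*a_Z + 1/16*a_W + 0*a_U
  a_Z = 3/16*a_X + 1/8*a_Y + 1/8*a_Z + 1/4*a_W + 5/16*a_U
  a_W = 1/16*a_X + 1/8*a_Y + 0*a_Z + 3/16*a_W + 5/8*a_U

Substituting a_X = 1 and a_U = 0, rearrange to (I - Q) a = r where r[i] = P(i -> X):
  [3/4, -5/16, -1/16] . (a_Y, a_Z, a_W) = 3/8
  [-1/8, 7/8, -1/4] . (a_Y, a_Z, a_W) = 3/16
  [-1/8, 0, 13/16] . (a_Y, a_Z, a_W) = 1/16

Solving yields:
  a_Y = 1321/1986
  a_Z = 358/993
  a_W = 178/993

Starting state is Z, so the absorption probability is a_Z = 358/993.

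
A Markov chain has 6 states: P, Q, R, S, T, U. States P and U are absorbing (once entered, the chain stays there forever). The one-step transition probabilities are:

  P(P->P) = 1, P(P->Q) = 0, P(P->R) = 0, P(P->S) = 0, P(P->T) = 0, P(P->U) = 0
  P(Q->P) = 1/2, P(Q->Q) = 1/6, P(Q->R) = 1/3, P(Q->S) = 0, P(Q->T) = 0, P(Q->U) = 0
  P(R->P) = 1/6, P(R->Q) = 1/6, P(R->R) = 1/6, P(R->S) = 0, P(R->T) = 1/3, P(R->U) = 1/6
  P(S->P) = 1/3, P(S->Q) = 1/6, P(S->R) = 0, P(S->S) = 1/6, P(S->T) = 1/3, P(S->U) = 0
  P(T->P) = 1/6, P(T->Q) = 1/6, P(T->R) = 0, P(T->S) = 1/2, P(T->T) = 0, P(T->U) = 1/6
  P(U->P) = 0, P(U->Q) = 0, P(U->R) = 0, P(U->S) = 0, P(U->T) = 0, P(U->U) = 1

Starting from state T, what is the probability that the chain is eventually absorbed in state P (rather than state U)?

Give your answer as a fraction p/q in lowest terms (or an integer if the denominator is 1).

Let a_i = P(absorbed in P | start in state i).
Boundary conditions: a_P = 1, a_U = 0.
For each transient state i, a_i = sum_j P(i->j) * a_j:
  a_Q = 1/2*a_P + 1/6*a_Q + 1/3*a_R + 0*a_S + 0*a_T + 0*a_U
  a_R = 1/6*a_P + 1/6*a_Q + 1/6*a_R + 0*a_S + 1/3*a_T + 1/6*a_U
  a_S = 1/3*a_P + 1/6*a_Q + 0*a_R + 1/6*a_S + 1/3*a_T + 0*a_U
  a_T = 1/6*a_P + 1/6*a_Q + 0*a_R + 1/2*a_S + 0*a_T + 1/6*a_U

Substituting a_P = 1 and a_U = 0, rearrange to (I - Q) a = r where r[i] = P(i -> P):
  [5/6, -1/3, 0, 0] . (a_Q, a_R, a_S, a_T) = 1/2
  [-1/6, 5/6, 0, -1/3] . (a_Q, a_R, a_S, a_T) = 1/6
  [-1/6, 0, 5/6, -1/3] . (a_Q, a_R, a_S, a_T) = 1/3
  [-1/6, 0, -1/2, 1] . (a_Q, a_R, a_S, a_T) = 1/6

Solving yields:
  a_Q = 113/130
  a_R = 35/52
  a_S = 227/260
  a_T = 389/520

Starting state is T, so the absorption probability is a_T = 389/520.

Answer: 389/520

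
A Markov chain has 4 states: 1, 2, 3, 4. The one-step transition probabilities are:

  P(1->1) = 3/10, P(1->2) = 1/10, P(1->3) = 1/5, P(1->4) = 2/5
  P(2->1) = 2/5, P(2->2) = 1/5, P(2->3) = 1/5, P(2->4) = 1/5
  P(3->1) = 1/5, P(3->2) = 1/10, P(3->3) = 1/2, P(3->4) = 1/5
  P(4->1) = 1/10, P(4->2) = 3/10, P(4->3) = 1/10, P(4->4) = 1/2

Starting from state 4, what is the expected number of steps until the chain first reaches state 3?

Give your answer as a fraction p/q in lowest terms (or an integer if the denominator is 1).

Answer: 235/34

Derivation:
Let h_i = expected steps to first reach 3 from state i.
Boundary: h_3 = 0.
First-step equations for the other states:
  h_1 = 1 + 3/10*h_1 + 1/10*h_2 + 1/5*h_3 + 2/5*h_4
  h_2 = 1 + 2/5*h_1 + 1/5*h_2 + 1/5*h_3 + 1/5*h_4
  h_4 = 1 + 1/10*h_1 + 3/10*h_2 + 1/10*h_3 + 1/2*h_4

Substituting h_3 = 0 and rearranging gives the linear system (I - Q) h = 1:
  [7/10, -1/10, -2/5] . (h_1, h_2, h_4) = 1
  [-2/5, 4/5, -1/5] . (h_1, h_2, h_4) = 1
  [-1/10, -3/10, 1/2] . (h_1, h_2, h_4) = 1

Solving yields:
  h_1 = 25/4
  h_2 = 415/68
  h_4 = 235/34

Starting state is 4, so the expected hitting time is h_4 = 235/34.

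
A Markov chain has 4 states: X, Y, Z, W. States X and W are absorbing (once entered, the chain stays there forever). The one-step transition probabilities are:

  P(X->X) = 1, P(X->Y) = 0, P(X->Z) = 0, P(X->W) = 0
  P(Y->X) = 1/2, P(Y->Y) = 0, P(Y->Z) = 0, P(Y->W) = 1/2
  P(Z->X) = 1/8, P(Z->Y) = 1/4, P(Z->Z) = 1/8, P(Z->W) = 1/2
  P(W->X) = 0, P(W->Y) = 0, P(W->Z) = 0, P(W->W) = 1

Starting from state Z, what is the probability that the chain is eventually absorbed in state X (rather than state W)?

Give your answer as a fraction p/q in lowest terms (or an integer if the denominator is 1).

Let a_i = P(absorbed in X | start in state i).
Boundary conditions: a_X = 1, a_W = 0.
For each transient state i, a_i = sum_j P(i->j) * a_j:
  a_Y = 1/2*a_X + 0*a_Y + 0*a_Z + 1/2*a_W
  a_Z = 1/8*a_X + 1/4*a_Y + 1/8*a_Z + 1/2*a_W

Substituting a_X = 1 and a_W = 0, rearrange to (I - Q) a = r where r[i] = P(i -> X):
  [1, 0] . (a_Y, a_Z) = 1/2
  [-1/4, 7/8] . (a_Y, a_Z) = 1/8

Solving yields:
  a_Y = 1/2
  a_Z = 2/7

Starting state is Z, so the absorption probability is a_Z = 2/7.

Answer: 2/7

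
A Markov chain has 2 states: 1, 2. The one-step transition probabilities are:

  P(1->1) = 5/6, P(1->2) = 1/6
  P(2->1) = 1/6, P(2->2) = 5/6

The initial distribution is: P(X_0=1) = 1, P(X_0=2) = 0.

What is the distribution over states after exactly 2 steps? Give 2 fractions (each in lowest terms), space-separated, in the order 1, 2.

Propagating the distribution step by step (d_{t+1} = d_t * P):
d_0 = (1=1, 2=0)
  d_1[1] = 1*5/6 + 0*1/6 = 5/6
  d_1[2] = 1*1/6 + 0*5/6 = 1/6
d_1 = (1=5/6, 2=1/6)
  d_2[1] = 5/6*5/6 + 1/6*1/6 = 13/18
  d_2[2] = 5/6*1/6 + 1/6*5/6 = 5/18
d_2 = (1=13/18, 2=5/18)

Answer: 13/18 5/18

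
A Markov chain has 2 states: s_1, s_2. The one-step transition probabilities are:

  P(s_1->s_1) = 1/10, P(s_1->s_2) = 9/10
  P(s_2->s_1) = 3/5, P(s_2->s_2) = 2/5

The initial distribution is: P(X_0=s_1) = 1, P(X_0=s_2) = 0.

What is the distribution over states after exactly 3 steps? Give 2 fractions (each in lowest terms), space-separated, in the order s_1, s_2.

Answer: 13/40 27/40

Derivation:
Propagating the distribution step by step (d_{t+1} = d_t * P):
d_0 = (s_1=1, s_2=0)
  d_1[s_1] = 1*1/10 + 0*3/5 = 1/10
  d_1[s_2] = 1*9/10 + 0*2/5 = 9/10
d_1 = (s_1=1/10, s_2=9/10)
  d_2[s_1] = 1/10*1/10 + 9/10*3/5 = 11/20
  d_2[s_2] = 1/10*9/10 + 9/10*2/5 = 9/20
d_2 = (s_1=11/20, s_2=9/20)
  d_3[s_1] = 11/20*1/10 + 9/20*3/5 = 13/40
  d_3[s_2] = 11/20*9/10 + 9/20*2/5 = 27/40
d_3 = (s_1=13/40, s_2=27/40)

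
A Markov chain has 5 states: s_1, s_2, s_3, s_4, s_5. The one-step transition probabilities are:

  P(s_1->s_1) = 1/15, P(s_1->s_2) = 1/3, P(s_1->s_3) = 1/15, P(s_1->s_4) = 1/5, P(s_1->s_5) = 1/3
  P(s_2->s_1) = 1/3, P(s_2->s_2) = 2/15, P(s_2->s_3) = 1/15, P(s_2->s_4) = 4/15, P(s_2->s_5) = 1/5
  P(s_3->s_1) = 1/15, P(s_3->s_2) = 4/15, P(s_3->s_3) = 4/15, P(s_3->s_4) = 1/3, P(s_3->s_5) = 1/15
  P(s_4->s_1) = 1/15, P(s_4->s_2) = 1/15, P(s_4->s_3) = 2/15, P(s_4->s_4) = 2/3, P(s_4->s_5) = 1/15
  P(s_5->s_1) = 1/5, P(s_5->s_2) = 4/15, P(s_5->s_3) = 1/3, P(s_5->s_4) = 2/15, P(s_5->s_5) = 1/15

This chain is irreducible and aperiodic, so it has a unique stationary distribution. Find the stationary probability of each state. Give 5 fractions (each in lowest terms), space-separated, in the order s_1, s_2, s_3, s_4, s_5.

Answer: 4457/34801 5868/34801 5550/34801 14635/34801 4291/34801

Derivation:
The stationary distribution satisfies pi = pi * P, i.e.:
  pi_s_1 = 1/15*pi_s_1 + 1/3*pi_s_2 + 1/15*pi_s_3 + 1/15*pi_s_4 + 1/5*pi_s_5
  pi_s_2 = 1/3*pi_s_1 + 2/15*pi_s_2 + 4/15*pi_s_3 + 1/15*pi_s_4 + 4/15*pi_s_5
  pi_s_3 = 1/15*pi_s_1 + 1/15*pi_s_2 + 4/15*pi_s_3 + 2/15*pi_s_4 + 1/3*pi_s_5
  pi_s_4 = 1/5*pi_s_1 + 4/15*pi_s_2 + 1/3*pi_s_3 + 2/3*pi_s_4 + 2/15*pi_s_5
  pi_s_5 = 1/3*pi_s_1 + 1/5*pi_s_2 + 1/15*pi_s_3 + 1/15*pi_s_4 + 1/15*pi_s_5
with normalization: pi_s_1 + pi_s_2 + pi_s_3 + pi_s_4 + pi_s_5 = 1.

Using the first 4 balance equations plus normalization, the linear system A*pi = b is:
  [-14/15, 1/3, 1/15, 1/15, 1/5] . pi = 0
  [1/3, -13/15, 4/15, 1/15, 4/15] . pi = 0
  [1/15, 1/15, -11/15, 2/15, 1/3] . pi = 0
  [1/5, 4/15, 1/3, -1/3, 2/15] . pi = 0
  [1, 1, 1, 1, 1] . pi = 1

Solving yields:
  pi_s_1 = 4457/34801
  pi_s_2 = 5868/34801
  pi_s_3 = 5550/34801
  pi_s_4 = 14635/34801
  pi_s_5 = 4291/34801

Verification (pi * P):
  4457/34801*1/15 + 5868/34801*1/3 + 5550/34801*1/15 + 14635/34801*1/15 + 4291/34801*1/5 = 4457/34801 = pi_s_1  (ok)
  4457/34801*1/3 + 5868/34801*2/15 + 5550/34801*4/15 + 14635/34801*1/15 + 4291/34801*4/15 = 5868/34801 = pi_s_2  (ok)
  4457/34801*1/15 + 5868/34801*1/15 + 5550/34801*4/15 + 14635/34801*2/15 + 4291/34801*1/3 = 5550/34801 = pi_s_3  (ok)
  4457/34801*1/5 + 5868/34801*4/15 + 5550/34801*1/3 + 14635/34801*2/3 + 4291/34801*2/15 = 14635/34801 = pi_s_4  (ok)
  4457/34801*1/3 + 5868/34801*1/5 + 5550/34801*1/15 + 14635/34801*1/15 + 4291/34801*1/15 = 4291/34801 = pi_s_5  (ok)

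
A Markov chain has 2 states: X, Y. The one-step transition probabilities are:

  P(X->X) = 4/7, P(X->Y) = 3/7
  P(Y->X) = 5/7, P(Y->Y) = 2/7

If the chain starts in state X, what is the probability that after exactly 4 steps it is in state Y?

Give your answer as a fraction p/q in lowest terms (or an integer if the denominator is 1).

Computing P^4 by repeated multiplication:
P^1 =
  X: [4/7, 3/7]
  Y: [5/7, 2/7]
P^2 =
  X: [31/49, 18/49]
  Y: [30/49, 19/49]
P^3 =
  X: [214/343, 129/343]
  Y: [215/343, 128/343]
P^4 =
  X: [1501/2401, 900/2401]
  Y: [1500/2401, 901/2401]

(P^4)[X -> Y] = 900/2401

Answer: 900/2401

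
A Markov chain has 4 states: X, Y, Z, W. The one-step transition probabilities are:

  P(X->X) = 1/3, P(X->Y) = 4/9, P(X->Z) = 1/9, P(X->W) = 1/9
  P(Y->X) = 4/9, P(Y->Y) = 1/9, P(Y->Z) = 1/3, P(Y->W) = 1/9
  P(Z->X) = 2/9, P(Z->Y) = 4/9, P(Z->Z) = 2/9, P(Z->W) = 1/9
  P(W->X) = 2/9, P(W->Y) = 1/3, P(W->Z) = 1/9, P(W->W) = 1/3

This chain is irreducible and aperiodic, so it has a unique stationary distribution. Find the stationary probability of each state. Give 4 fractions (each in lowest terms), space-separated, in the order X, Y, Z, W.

The stationary distribution satisfies pi = pi * P, i.e.:
  pi_X = 1/3*pi_X + 4/9*pi_Y + 2/9*pi_Z + 2/9*pi_W
  pi_Y = 4/9*pi_X + 1/9*pi_Y + 4/9*pi_Z + 1/3*pi_W
  pi_Z = 1/9*pi_X + 1/3*pi_Y + 2/9*pi_Z + 1/9*pi_W
  pi_W = 1/9*pi_X + 1/9*pi_Y + 1/9*pi_Z + 1/3*pi_W
with normalization: pi_X + pi_Y + pi_Z + pi_W = 1.

Using the first 3 balance equations plus normalization, the linear system A*pi = b is:
  [-2/3, 4/9, 2/9, 2/9] . pi = 0
  [4/9, -8/9, 4/9, 1/3] . pi = 0
  [1/9, 1/3, -7/9, 1/9] . pi = 0
  [1, 1, 1, 1] . pi = 1

Solving yields:
  pi_X = 37/112
  pi_Y = 9/28
  pi_Z = 23/112
  pi_W = 1/7

Verification (pi * P):
  37/112*1/3 + 9/28*4/9 + 23/112*2/9 + 1/7*2/9 = 37/112 = pi_X  (ok)
  37/112*4/9 + 9/28*1/9 + 23/112*4/9 + 1/7*1/3 = 9/28 = pi_Y  (ok)
  37/112*1/9 + 9/28*1/3 + 23/112*2/9 + 1/7*1/9 = 23/112 = pi_Z  (ok)
  37/112*1/9 + 9/28*1/9 + 23/112*1/9 + 1/7*1/3 = 1/7 = pi_W  (ok)

Answer: 37/112 9/28 23/112 1/7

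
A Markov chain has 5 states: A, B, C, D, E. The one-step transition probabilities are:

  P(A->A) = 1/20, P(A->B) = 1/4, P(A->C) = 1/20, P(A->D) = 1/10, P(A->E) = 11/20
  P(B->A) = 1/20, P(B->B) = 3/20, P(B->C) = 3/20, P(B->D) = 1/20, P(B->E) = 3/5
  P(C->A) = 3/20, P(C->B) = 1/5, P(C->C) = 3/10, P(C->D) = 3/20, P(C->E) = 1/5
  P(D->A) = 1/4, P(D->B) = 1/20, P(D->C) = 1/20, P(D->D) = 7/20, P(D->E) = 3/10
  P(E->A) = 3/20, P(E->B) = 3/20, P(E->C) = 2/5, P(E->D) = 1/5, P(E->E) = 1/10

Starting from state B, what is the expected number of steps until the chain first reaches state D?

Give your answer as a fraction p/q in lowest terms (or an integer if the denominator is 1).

Answer: 20240/2641

Derivation:
Let h_i = expected steps to first reach D from state i.
Boundary: h_D = 0.
First-step equations for the other states:
  h_A = 1 + 1/20*h_A + 1/4*h_B + 1/20*h_C + 1/10*h_D + 11/20*h_E
  h_B = 1 + 1/20*h_A + 3/20*h_B + 3/20*h_C + 1/20*h_D + 3/5*h_E
  h_C = 1 + 3/20*h_A + 1/5*h_B + 3/10*h_C + 3/20*h_D + 1/5*h_E
  h_E = 1 + 3/20*h_A + 3/20*h_B + 2/5*h_C + 1/5*h_D + 1/10*h_E

Substituting h_D = 0 and rearranging gives the linear system (I - Q) h = 1:
  [19/20, -1/4, -1/20, -11/20] . (h_A, h_B, h_C, h_E) = 1
  [-1/20, 17/20, -3/20, -3/5] . (h_A, h_B, h_C, h_E) = 1
  [-3/20, -1/5, 7/10, -1/5] . (h_A, h_B, h_C, h_E) = 1
  [-3/20, -3/20, -2/5, 9/10] . (h_A, h_B, h_C, h_E) = 1

Solving yields:
  h_A = 214300/29051
  h_B = 20240/2641
  h_C = 207400/29051
  h_E = 197280/29051

Starting state is B, so the expected hitting time is h_B = 20240/2641.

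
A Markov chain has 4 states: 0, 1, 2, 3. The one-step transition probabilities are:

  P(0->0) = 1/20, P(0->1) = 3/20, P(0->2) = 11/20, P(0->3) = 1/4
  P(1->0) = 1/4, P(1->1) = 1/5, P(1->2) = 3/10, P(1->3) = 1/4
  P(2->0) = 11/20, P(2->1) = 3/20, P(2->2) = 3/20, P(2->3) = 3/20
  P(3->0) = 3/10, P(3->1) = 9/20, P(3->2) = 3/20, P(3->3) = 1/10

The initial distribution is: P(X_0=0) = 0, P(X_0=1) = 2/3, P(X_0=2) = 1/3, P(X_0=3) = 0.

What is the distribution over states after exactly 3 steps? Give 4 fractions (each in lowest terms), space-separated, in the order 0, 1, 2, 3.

Propagating the distribution step by step (d_{t+1} = d_t * P):
d_0 = (0=0, 1=2/3, 2=1/3, 3=0)
  d_1[0] = 0*1/20 + 2/3*1/4 + 1/3*11/20 + 0*3/10 = 7/20
  d_1[1] = 0*3/20 + 2/3*1/5 + 1/3*3/20 + 0*9/20 = 11/60
  d_1[2] = 0*11/20 + 2/3*3/10 + 1/3*3/20 + 0*3/20 = 1/4
  d_1[3] = 0*1/4 + 2/3*1/4 + 1/3*3/20 + 0*1/10 = 13/60
d_1 = (0=7/20, 1=11/60, 2=1/4, 3=13/60)
  d_2[0] = 7/20*1/20 + 11/60*1/4 + 1/4*11/20 + 13/60*3/10 = 319/1200
  d_2[1] = 7/20*3/20 + 11/60*1/5 + 1/4*3/20 + 13/60*9/20 = 269/1200
  d_2[2] = 7/20*11/20 + 11/60*3/10 + 1/4*3/20 + 13/60*3/20 = 127/400
  d_2[3] = 7/20*1/4 + 11/60*1/4 + 1/4*3/20 + 13/60*1/10 = 77/400
d_2 = (0=319/1200, 1=269/1200, 2=127/400, 3=77/400)
  d_3[0] = 319/1200*1/20 + 269/1200*1/4 + 127/400*11/20 + 77/400*3/10 = 7241/24000
  d_3[1] = 319/1200*3/20 + 269/1200*1/5 + 127/400*3/20 + 77/400*9/20 = 1051/4800
  d_3[2] = 319/1200*11/20 + 269/1200*3/10 + 127/400*3/20 + 77/400*3/20 = 6959/24000
  d_3[3] = 319/1200*1/4 + 269/1200*1/4 + 127/400*3/20 + 77/400*1/10 = 303/1600
d_3 = (0=7241/24000, 1=1051/4800, 2=6959/24000, 3=303/1600)

Answer: 7241/24000 1051/4800 6959/24000 303/1600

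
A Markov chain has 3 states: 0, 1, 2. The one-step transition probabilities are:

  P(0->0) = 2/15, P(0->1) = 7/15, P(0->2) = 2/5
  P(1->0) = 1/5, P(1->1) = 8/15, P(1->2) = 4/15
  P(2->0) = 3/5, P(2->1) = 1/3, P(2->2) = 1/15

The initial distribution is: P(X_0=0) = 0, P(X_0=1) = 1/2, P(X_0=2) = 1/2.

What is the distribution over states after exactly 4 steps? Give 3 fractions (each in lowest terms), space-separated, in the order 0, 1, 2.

Propagating the distribution step by step (d_{t+1} = d_t * P):
d_0 = (0=0, 1=1/2, 2=1/2)
  d_1[0] = 0*2/15 + 1/2*1/5 + 1/2*3/5 = 2/5
  d_1[1] = 0*7/15 + 1/2*8/15 + 1/2*1/3 = 13/30
  d_1[2] = 0*2/5 + 1/2*4/15 + 1/2*1/15 = 1/6
d_1 = (0=2/5, 1=13/30, 2=1/6)
  d_2[0] = 2/5*2/15 + 13/30*1/5 + 1/6*3/5 = 6/25
  d_2[1] = 2/5*7/15 + 13/30*8/15 + 1/6*1/3 = 71/150
  d_2[2] = 2/5*2/5 + 13/30*4/15 + 1/6*1/15 = 43/150
d_2 = (0=6/25, 1=71/150, 2=43/150)
  d_3[0] = 6/25*2/15 + 71/150*1/5 + 43/150*3/5 = 112/375
  d_3[1] = 6/25*7/15 + 71/150*8/15 + 43/150*1/3 = 23/50
  d_3[2] = 6/25*2/5 + 71/150*4/15 + 43/150*1/15 = 181/750
d_3 = (0=112/375, 1=23/50, 2=181/750)
  d_4[0] = 112/375*2/15 + 23/50*1/5 + 181/750*3/5 = 1556/5625
  d_4[1] = 112/375*7/15 + 23/50*8/15 + 181/750*1/3 = 5233/11250
  d_4[2] = 112/375*2/5 + 23/50*4/15 + 181/750*1/15 = 581/2250
d_4 = (0=1556/5625, 1=5233/11250, 2=581/2250)

Answer: 1556/5625 5233/11250 581/2250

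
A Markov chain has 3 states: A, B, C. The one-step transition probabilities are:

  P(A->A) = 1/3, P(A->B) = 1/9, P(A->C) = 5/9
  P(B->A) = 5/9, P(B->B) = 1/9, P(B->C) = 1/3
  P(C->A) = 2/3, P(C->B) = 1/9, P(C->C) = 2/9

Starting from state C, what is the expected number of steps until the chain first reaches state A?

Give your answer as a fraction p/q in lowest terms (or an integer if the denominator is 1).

Answer: 81/53

Derivation:
Let h_i = expected steps to first reach A from state i.
Boundary: h_A = 0.
First-step equations for the other states:
  h_B = 1 + 5/9*h_A + 1/9*h_B + 1/3*h_C
  h_C = 1 + 2/3*h_A + 1/9*h_B + 2/9*h_C

Substituting h_A = 0 and rearranging gives the linear system (I - Q) h = 1:
  [8/9, -1/3] . (h_B, h_C) = 1
  [-1/9, 7/9] . (h_B, h_C) = 1

Solving yields:
  h_B = 90/53
  h_C = 81/53

Starting state is C, so the expected hitting time is h_C = 81/53.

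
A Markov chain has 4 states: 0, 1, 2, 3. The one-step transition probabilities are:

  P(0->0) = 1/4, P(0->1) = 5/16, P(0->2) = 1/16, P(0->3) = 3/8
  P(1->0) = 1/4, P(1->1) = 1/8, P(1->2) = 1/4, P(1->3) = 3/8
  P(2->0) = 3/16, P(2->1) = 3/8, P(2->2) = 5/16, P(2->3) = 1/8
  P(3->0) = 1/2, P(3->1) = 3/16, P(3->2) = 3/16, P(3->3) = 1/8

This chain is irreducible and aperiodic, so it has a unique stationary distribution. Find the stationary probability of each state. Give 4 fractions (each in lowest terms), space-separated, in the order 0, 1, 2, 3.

The stationary distribution satisfies pi = pi * P, i.e.:
  pi_0 = 1/4*pi_0 + 1/4*pi_1 + 3/16*pi_2 + 1/2*pi_3
  pi_1 = 5/16*pi_0 + 1/8*pi_1 + 3/8*pi_2 + 3/16*pi_3
  pi_2 = 1/16*pi_0 + 1/4*pi_1 + 5/16*pi_2 + 3/16*pi_3
  pi_3 = 3/8*pi_0 + 3/8*pi_1 + 1/8*pi_2 + 1/8*pi_3
with normalization: pi_0 + pi_1 + pi_2 + pi_3 = 1.

Using the first 3 balance equations plus normalization, the linear system A*pi = b is:
  [-3/4, 1/4, 3/16, 1/2] . pi = 0
  [5/16, -7/8, 3/8, 3/16] . pi = 0
  [1/16, 1/4, -11/16, 3/16] . pi = 0
  [1, 1, 1, 1] . pi = 1

Solving yields:
  pi_0 = 703/2314
  pi_1 = 284/1157
  pi_2 = 218/1157
  pi_3 = 607/2314

Verification (pi * P):
  703/2314*1/4 + 284/1157*1/4 + 218/1157*3/16 + 607/2314*1/2 = 703/2314 = pi_0  (ok)
  703/2314*5/16 + 284/1157*1/8 + 218/1157*3/8 + 607/2314*3/16 = 284/1157 = pi_1  (ok)
  703/2314*1/16 + 284/1157*1/4 + 218/1157*5/16 + 607/2314*3/16 = 218/1157 = pi_2  (ok)
  703/2314*3/8 + 284/1157*3/8 + 218/1157*1/8 + 607/2314*1/8 = 607/2314 = pi_3  (ok)

Answer: 703/2314 284/1157 218/1157 607/2314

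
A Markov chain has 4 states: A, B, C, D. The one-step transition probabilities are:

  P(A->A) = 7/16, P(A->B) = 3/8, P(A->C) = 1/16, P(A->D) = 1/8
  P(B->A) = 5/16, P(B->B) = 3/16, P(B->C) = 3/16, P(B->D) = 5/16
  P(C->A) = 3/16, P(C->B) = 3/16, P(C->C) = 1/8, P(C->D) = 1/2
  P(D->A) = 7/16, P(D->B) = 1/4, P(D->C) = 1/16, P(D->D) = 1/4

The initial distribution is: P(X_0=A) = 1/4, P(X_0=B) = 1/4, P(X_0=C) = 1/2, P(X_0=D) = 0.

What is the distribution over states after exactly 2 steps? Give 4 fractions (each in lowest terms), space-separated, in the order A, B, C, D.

Propagating the distribution step by step (d_{t+1} = d_t * P):
d_0 = (A=1/4, B=1/4, C=1/2, D=0)
  d_1[A] = 1/4*7/16 + 1/4*5/16 + 1/2*3/16 + 0*7/16 = 9/32
  d_1[B] = 1/4*3/8 + 1/4*3/16 + 1/2*3/16 + 0*1/4 = 15/64
  d_1[C] = 1/4*1/16 + 1/4*3/16 + 1/2*1/8 + 0*1/16 = 1/8
  d_1[D] = 1/4*1/8 + 1/4*5/16 + 1/2*1/2 + 0*1/4 = 23/64
d_1 = (A=9/32, B=15/64, C=1/8, D=23/64)
  d_2[A] = 9/32*7/16 + 15/64*5/16 + 1/8*3/16 + 23/64*7/16 = 193/512
  d_2[B] = 9/32*3/8 + 15/64*3/16 + 1/8*3/16 + 23/64*1/4 = 269/1024
  d_2[C] = 9/32*1/16 + 15/64*3/16 + 1/8*1/8 + 23/64*1/16 = 51/512
  d_2[D] = 9/32*1/8 + 15/64*5/16 + 1/8*1/2 + 23/64*1/4 = 267/1024
d_2 = (A=193/512, B=269/1024, C=51/512, D=267/1024)

Answer: 193/512 269/1024 51/512 267/1024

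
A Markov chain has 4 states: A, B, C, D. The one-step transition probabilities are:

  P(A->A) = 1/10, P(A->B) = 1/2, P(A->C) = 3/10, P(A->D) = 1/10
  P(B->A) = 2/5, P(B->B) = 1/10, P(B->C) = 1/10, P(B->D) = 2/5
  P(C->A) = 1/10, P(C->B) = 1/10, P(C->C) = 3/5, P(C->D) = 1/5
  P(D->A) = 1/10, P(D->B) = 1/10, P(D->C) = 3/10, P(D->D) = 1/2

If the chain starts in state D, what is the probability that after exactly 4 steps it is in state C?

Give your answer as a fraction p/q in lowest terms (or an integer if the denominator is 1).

Computing P^4 by repeated multiplication:
P^1 =
  A: [1/10, 1/2, 3/10, 1/10]
  B: [2/5, 1/10, 1/10, 2/5]
  C: [1/10, 1/10, 3/5, 1/5]
  D: [1/10, 1/10, 3/10, 1/2]
P^2 =
  A: [1/4, 7/50, 29/100, 8/25]
  B: [13/100, 13/50, 31/100, 3/10]
  C: [13/100, 7/50, 23/50, 27/100]
  D: [13/100, 7/50, 37/100, 9/25]
P^3 =
  A: [71/500, 1/5, 359/1000, 299/1000]
  B: [89/500, 19/125, 341/1000, 329/1000]
  C: [71/500, 19/125, 41/100, 37/125]
  D: [71/500, 19/125, 383/1000, 323/1000]
P^4 =
  A: [4/25, 98/625, 3677/10000, 631/2000]
  B: [91/625, 107/625, 3719/10000, 3113/10000]
  C: [91/625, 98/625, 1963/5000, 61/200]
  D: [91/625, 98/625, 769/2000, 3131/10000]

(P^4)[D -> C] = 769/2000

Answer: 769/2000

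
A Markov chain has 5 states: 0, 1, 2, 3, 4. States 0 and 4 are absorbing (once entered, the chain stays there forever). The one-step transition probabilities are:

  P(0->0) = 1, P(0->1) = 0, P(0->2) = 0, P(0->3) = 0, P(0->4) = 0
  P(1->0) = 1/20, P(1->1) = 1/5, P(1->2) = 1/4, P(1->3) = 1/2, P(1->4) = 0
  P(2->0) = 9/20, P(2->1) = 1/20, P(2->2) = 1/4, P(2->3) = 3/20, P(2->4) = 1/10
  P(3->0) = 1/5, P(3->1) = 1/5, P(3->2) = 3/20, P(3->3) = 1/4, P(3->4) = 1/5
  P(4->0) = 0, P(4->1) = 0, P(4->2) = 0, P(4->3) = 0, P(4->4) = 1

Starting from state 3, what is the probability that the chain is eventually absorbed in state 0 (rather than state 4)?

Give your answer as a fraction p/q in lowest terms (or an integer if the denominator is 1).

Let a_i = P(absorbed in 0 | start in state i).
Boundary conditions: a_0 = 1, a_4 = 0.
For each transient state i, a_i = sum_j P(i->j) * a_j:
  a_1 = 1/20*a_0 + 1/5*a_1 + 1/4*a_2 + 1/2*a_3 + 0*a_4
  a_2 = 9/20*a_0 + 1/20*a_1 + 1/4*a_2 + 3/20*a_3 + 1/10*a_4
  a_3 = 1/5*a_0 + 1/5*a_1 + 3/20*a_2 + 1/4*a_3 + 1/5*a_4

Substituting a_0 = 1 and a_4 = 0, rearrange to (I - Q) a = r where r[i] = P(i -> 0):
  [4/5, -1/4, -1/2] . (a_1, a_2, a_3) = 1/20
  [-1/20, 3/4, -3/20] . (a_1, a_2, a_3) = 9/20
  [-1/5, -3/20, 3/4] . (a_1, a_2, a_3) = 1/5

Solving yields:
  a_1 = 607/897
  a_2 = 2059/2691
  a_3 = 1615/2691

Starting state is 3, so the absorption probability is a_3 = 1615/2691.

Answer: 1615/2691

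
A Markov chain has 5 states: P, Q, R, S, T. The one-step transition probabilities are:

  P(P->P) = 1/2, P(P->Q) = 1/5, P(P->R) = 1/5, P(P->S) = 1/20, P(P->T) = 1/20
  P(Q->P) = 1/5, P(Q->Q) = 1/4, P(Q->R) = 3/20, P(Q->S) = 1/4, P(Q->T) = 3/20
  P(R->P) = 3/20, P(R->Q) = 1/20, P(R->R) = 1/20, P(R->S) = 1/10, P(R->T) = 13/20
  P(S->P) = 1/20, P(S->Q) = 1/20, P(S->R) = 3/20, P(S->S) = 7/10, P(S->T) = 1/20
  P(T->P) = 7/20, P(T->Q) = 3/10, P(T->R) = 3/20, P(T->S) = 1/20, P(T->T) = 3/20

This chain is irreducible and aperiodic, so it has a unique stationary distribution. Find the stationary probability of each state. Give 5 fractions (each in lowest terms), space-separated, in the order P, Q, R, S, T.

The stationary distribution satisfies pi = pi * P, i.e.:
  pi_P = 1/2*pi_P + 1/5*pi_Q + 3/20*pi_R + 1/20*pi_S + 7/20*pi_T
  pi_Q = 1/5*pi_P + 1/4*pi_Q + 1/20*pi_R + 1/20*pi_S + 3/10*pi_T
  pi_R = 1/5*pi_P + 3/20*pi_Q + 1/20*pi_R + 3/20*pi_S + 3/20*pi_T
  pi_S = 1/20*pi_P + 1/4*pi_Q + 1/10*pi_R + 7/10*pi_S + 1/20*pi_T
  pi_T = 1/20*pi_P + 3/20*pi_Q + 13/20*pi_R + 1/20*pi_S + 3/20*pi_T
with normalization: pi_P + pi_Q + pi_R + pi_S + pi_T = 1.

Using the first 4 balance equations plus normalization, the linear system A*pi = b is:
  [-1/2, 1/5, 3/20, 1/20, 7/20] . pi = 0
  [1/5, -3/4, 1/20, 1/20, 3/10] . pi = 0
  [1/5, 3/20, -19/20, 3/20, 3/20] . pi = 0
  [1/20, 1/4, 1/10, -3/10, 1/20] . pi = 0
  [1, 1, 1, 1, 1] . pi = 1

Solving yields:
  pi_P = 7837/30516
  pi_Q = 837/5086
  pi_R = 9035/61032
  pi_S = 15749/61032
  pi_T = 1755/10172

Verification (pi * P):
  7837/30516*1/2 + 837/5086*1/5 + 9035/61032*3/20 + 15749/61032*1/20 + 1755/10172*7/20 = 7837/30516 = pi_P  (ok)
  7837/30516*1/5 + 837/5086*1/4 + 9035/61032*1/20 + 15749/61032*1/20 + 1755/10172*3/10 = 837/5086 = pi_Q  (ok)
  7837/30516*1/5 + 837/5086*3/20 + 9035/61032*1/20 + 15749/61032*3/20 + 1755/10172*3/20 = 9035/61032 = pi_R  (ok)
  7837/30516*1/20 + 837/5086*1/4 + 9035/61032*1/10 + 15749/61032*7/10 + 1755/10172*1/20 = 15749/61032 = pi_S  (ok)
  7837/30516*1/20 + 837/5086*3/20 + 9035/61032*13/20 + 15749/61032*1/20 + 1755/10172*3/20 = 1755/10172 = pi_T  (ok)

Answer: 7837/30516 837/5086 9035/61032 15749/61032 1755/10172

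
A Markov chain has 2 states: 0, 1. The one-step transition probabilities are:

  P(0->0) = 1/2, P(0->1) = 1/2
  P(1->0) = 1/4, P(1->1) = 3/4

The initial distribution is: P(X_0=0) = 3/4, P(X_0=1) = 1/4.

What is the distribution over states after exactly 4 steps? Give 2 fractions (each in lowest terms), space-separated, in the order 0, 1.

Answer: 343/1024 681/1024

Derivation:
Propagating the distribution step by step (d_{t+1} = d_t * P):
d_0 = (0=3/4, 1=1/4)
  d_1[0] = 3/4*1/2 + 1/4*1/4 = 7/16
  d_1[1] = 3/4*1/2 + 1/4*3/4 = 9/16
d_1 = (0=7/16, 1=9/16)
  d_2[0] = 7/16*1/2 + 9/16*1/4 = 23/64
  d_2[1] = 7/16*1/2 + 9/16*3/4 = 41/64
d_2 = (0=23/64, 1=41/64)
  d_3[0] = 23/64*1/2 + 41/64*1/4 = 87/256
  d_3[1] = 23/64*1/2 + 41/64*3/4 = 169/256
d_3 = (0=87/256, 1=169/256)
  d_4[0] = 87/256*1/2 + 169/256*1/4 = 343/1024
  d_4[1] = 87/256*1/2 + 169/256*3/4 = 681/1024
d_4 = (0=343/1024, 1=681/1024)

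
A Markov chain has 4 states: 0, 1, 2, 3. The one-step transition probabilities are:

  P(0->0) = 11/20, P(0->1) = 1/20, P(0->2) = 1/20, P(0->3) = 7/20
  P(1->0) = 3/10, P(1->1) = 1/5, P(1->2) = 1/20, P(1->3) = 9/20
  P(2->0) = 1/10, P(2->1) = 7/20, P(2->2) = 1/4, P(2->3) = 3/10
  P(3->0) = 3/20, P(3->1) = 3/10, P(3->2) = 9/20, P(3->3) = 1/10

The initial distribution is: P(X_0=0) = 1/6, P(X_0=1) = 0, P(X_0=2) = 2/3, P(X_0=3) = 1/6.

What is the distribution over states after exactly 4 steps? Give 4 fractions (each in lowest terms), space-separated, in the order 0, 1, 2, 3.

Answer: 90781/320000 26281/120000 24929/120000 92659/320000

Derivation:
Propagating the distribution step by step (d_{t+1} = d_t * P):
d_0 = (0=1/6, 1=0, 2=2/3, 3=1/6)
  d_1[0] = 1/6*11/20 + 0*3/10 + 2/3*1/10 + 1/6*3/20 = 11/60
  d_1[1] = 1/6*1/20 + 0*1/5 + 2/3*7/20 + 1/6*3/10 = 7/24
  d_1[2] = 1/6*1/20 + 0*1/20 + 2/3*1/4 + 1/6*9/20 = 1/4
  d_1[3] = 1/6*7/20 + 0*9/20 + 2/3*3/10 + 1/6*1/10 = 11/40
d_1 = (0=11/60, 1=7/24, 2=1/4, 3=11/40)
  d_2[0] = 11/60*11/20 + 7/24*3/10 + 1/4*1/10 + 11/40*3/20 = 611/2400
  d_2[1] = 11/60*1/20 + 7/24*1/5 + 1/4*7/20 + 11/40*3/10 = 19/80
  d_2[2] = 11/60*1/20 + 7/24*1/20 + 1/4*1/4 + 11/40*9/20 = 21/100
  d_2[3] = 11/60*7/20 + 7/24*9/20 + 1/4*3/10 + 11/40*1/10 = 143/480
d_2 = (0=611/2400, 1=19/80, 2=21/100, 3=143/480)
  d_3[0] = 611/2400*11/20 + 19/80*3/10 + 21/100*1/10 + 143/480*3/20 = 6647/24000
  d_3[1] = 611/2400*1/20 + 19/80*1/5 + 21/100*7/20 + 143/480*3/10 = 10709/48000
  d_3[2] = 611/2400*1/20 + 19/80*1/20 + 21/100*1/4 + 143/480*9/20 = 1267/6000
  d_3[3] = 611/2400*7/20 + 19/80*9/20 + 21/100*3/10 + 143/480*1/10 = 13861/48000
d_3 = (0=6647/24000, 1=10709/48000, 2=1267/6000, 3=13861/48000)
  d_4[0] = 6647/24000*11/20 + 10709/48000*3/10 + 1267/6000*1/10 + 13861/48000*3/20 = 90781/320000
  d_4[1] = 6647/24000*1/20 + 10709/48000*1/5 + 1267/6000*7/20 + 13861/48000*3/10 = 26281/120000
  d_4[2] = 6647/24000*1/20 + 10709/48000*1/20 + 1267/6000*1/4 + 13861/48000*9/20 = 24929/120000
  d_4[3] = 6647/24000*7/20 + 10709/48000*9/20 + 1267/6000*3/10 + 13861/48000*1/10 = 92659/320000
d_4 = (0=90781/320000, 1=26281/120000, 2=24929/120000, 3=92659/320000)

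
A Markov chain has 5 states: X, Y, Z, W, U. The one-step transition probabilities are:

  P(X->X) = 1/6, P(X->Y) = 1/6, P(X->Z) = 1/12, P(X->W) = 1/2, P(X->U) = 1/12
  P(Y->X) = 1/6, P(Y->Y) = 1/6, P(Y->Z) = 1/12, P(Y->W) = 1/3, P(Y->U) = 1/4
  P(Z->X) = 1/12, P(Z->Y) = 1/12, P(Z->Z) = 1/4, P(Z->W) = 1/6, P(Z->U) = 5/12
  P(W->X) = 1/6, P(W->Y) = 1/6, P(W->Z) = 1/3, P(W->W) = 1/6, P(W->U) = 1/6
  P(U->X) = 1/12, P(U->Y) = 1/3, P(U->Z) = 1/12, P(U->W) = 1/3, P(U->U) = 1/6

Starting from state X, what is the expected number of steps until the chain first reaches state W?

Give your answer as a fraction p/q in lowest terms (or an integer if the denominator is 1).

Let h_i = expected steps to first reach W from state i.
Boundary: h_W = 0.
First-step equations for the other states:
  h_X = 1 + 1/6*h_X + 1/6*h_Y + 1/12*h_Z + 1/2*h_W + 1/12*h_U
  h_Y = 1 + 1/6*h_X + 1/6*h_Y + 1/12*h_Z + 1/3*h_W + 1/4*h_U
  h_Z = 1 + 1/12*h_X + 1/12*h_Y + 1/4*h_Z + 1/6*h_W + 5/12*h_U
  h_U = 1 + 1/12*h_X + 1/3*h_Y + 1/12*h_Z + 1/3*h_W + 1/6*h_U

Substituting h_W = 0 and rearranging gives the linear system (I - Q) h = 1:
  [5/6, -1/6, -1/12, -1/12] . (h_X, h_Y, h_Z, h_U) = 1
  [-1/6, 5/6, -1/12, -1/4] . (h_X, h_Y, h_Z, h_U) = 1
  [-1/12, -1/12, 3/4, -5/12] . (h_X, h_Y, h_Z, h_U) = 1
  [-1/12, -1/3, -1/12, 5/6] . (h_X, h_Y, h_Z, h_U) = 1

Solving yields:
  h_X = 2560/1047
  h_Y = 3080/1047
  h_Z = 1252/349
  h_U = 1040/349

Starting state is X, so the expected hitting time is h_X = 2560/1047.

Answer: 2560/1047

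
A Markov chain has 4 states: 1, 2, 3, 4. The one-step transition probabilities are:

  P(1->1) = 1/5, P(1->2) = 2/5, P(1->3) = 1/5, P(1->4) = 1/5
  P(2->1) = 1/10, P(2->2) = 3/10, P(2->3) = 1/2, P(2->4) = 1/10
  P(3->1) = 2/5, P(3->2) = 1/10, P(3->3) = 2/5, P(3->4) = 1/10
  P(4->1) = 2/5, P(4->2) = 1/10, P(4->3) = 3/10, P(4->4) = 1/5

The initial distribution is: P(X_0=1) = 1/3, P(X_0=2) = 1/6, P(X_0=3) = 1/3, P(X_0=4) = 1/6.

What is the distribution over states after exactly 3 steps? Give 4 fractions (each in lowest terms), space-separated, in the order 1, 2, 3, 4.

Answer: 331/1200 137/600 17/48 17/120

Derivation:
Propagating the distribution step by step (d_{t+1} = d_t * P):
d_0 = (1=1/3, 2=1/6, 3=1/3, 4=1/6)
  d_1[1] = 1/3*1/5 + 1/6*1/10 + 1/3*2/5 + 1/6*2/5 = 17/60
  d_1[2] = 1/3*2/5 + 1/6*3/10 + 1/3*1/10 + 1/6*1/10 = 7/30
  d_1[3] = 1/3*1/5 + 1/6*1/2 + 1/3*2/5 + 1/6*3/10 = 1/3
  d_1[4] = 1/3*1/5 + 1/6*1/10 + 1/3*1/10 + 1/6*1/5 = 3/20
d_1 = (1=17/60, 2=7/30, 3=1/3, 4=3/20)
  d_2[1] = 17/60*1/5 + 7/30*1/10 + 1/3*2/5 + 3/20*2/5 = 41/150
  d_2[2] = 17/60*2/5 + 7/30*3/10 + 1/3*1/10 + 3/20*1/10 = 139/600
  d_2[3] = 17/60*1/5 + 7/30*1/2 + 1/3*2/5 + 3/20*3/10 = 211/600
  d_2[4] = 17/60*1/5 + 7/30*1/10 + 1/3*1/10 + 3/20*1/5 = 43/300
d_2 = (1=41/150, 2=139/600, 3=211/600, 4=43/300)
  d_3[1] = 41/150*1/5 + 139/600*1/10 + 211/600*2/5 + 43/300*2/5 = 331/1200
  d_3[2] = 41/150*2/5 + 139/600*3/10 + 211/600*1/10 + 43/300*1/10 = 137/600
  d_3[3] = 41/150*1/5 + 139/600*1/2 + 211/600*2/5 + 43/300*3/10 = 17/48
  d_3[4] = 41/150*1/5 + 139/600*1/10 + 211/600*1/10 + 43/300*1/5 = 17/120
d_3 = (1=331/1200, 2=137/600, 3=17/48, 4=17/120)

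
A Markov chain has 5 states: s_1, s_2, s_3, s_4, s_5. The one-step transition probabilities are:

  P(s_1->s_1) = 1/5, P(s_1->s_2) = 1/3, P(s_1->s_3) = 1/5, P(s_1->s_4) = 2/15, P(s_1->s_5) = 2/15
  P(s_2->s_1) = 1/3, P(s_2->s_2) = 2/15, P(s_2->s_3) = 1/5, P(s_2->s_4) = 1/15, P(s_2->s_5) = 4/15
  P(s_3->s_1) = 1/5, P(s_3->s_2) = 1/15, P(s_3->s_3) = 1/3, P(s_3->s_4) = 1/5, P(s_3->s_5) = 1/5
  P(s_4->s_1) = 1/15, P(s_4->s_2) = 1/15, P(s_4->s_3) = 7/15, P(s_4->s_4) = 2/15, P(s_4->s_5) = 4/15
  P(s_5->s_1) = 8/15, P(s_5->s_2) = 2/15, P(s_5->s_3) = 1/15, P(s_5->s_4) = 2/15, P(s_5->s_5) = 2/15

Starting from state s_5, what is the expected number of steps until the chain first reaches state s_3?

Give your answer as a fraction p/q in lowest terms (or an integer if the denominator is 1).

Let h_i = expected steps to first reach s_3 from state i.
Boundary: h_s_3 = 0.
First-step equations for the other states:
  h_s_1 = 1 + 1/5*h_s_1 + 1/3*h_s_2 + 1/5*h_s_3 + 2/15*h_s_4 + 2/15*h_s_5
  h_s_2 = 1 + 1/3*h_s_1 + 2/15*h_s_2 + 1/5*h_s_3 + 1/15*h_s_4 + 4/15*h_s_5
  h_s_4 = 1 + 1/15*h_s_1 + 1/15*h_s_2 + 7/15*h_s_3 + 2/15*h_s_4 + 4/15*h_s_5
  h_s_5 = 1 + 8/15*h_s_1 + 2/15*h_s_2 + 1/15*h_s_3 + 2/15*h_s_4 + 2/15*h_s_5

Substituting h_s_3 = 0 and rearranging gives the linear system (I - Q) h = 1:
  [4/5, -1/3, -2/15, -2/15] . (h_s_1, h_s_2, h_s_4, h_s_5) = 1
  [-1/3, 13/15, -1/15, -4/15] . (h_s_1, h_s_2, h_s_4, h_s_5) = 1
  [-1/15, -1/15, 13/15, -4/15] . (h_s_1, h_s_2, h_s_4, h_s_5) = 1
  [-8/15, -2/15, -2/15, 13/15] . (h_s_1, h_s_2, h_s_4, h_s_5) = 1

Solving yields:
  h_s_1 = 4365/907
  h_s_2 = 31425/6349
  h_s_4 = 22695/6349
  h_s_5 = 34455/6349

Starting state is s_5, so the expected hitting time is h_s_5 = 34455/6349.

Answer: 34455/6349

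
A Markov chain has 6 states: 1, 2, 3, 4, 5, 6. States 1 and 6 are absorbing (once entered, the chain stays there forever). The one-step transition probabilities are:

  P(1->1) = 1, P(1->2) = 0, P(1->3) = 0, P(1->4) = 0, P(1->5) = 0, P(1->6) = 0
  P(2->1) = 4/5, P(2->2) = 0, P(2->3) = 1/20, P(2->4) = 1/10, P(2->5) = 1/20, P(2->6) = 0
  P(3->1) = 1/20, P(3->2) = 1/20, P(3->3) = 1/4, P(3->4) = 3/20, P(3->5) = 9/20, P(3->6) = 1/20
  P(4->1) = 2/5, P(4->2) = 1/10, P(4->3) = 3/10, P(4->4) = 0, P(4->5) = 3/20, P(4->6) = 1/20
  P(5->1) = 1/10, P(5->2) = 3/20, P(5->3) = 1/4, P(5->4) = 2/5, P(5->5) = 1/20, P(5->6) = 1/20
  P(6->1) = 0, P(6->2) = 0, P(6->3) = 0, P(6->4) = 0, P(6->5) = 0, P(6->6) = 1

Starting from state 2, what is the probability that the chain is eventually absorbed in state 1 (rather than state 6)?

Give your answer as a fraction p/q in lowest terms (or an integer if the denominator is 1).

Let a_i = P(absorbed in 1 | start in state i).
Boundary conditions: a_1 = 1, a_6 = 0.
For each transient state i, a_i = sum_j P(i->j) * a_j:
  a_2 = 4/5*a_1 + 0*a_2 + 1/20*a_3 + 1/10*a_4 + 1/20*a_5 + 0*a_6
  a_3 = 1/20*a_1 + 1/20*a_2 + 1/4*a_3 + 3/20*a_4 + 9/20*a_5 + 1/20*a_6
  a_4 = 2/5*a_1 + 1/10*a_2 + 3/10*a_3 + 0*a_4 + 3/20*a_5 + 1/20*a_6
  a_5 = 1/10*a_1 + 3/20*a_2 + 1/4*a_3 + 2/5*a_4 + 1/20*a_5 + 1/20*a_6

Substituting a_1 = 1 and a_6 = 0, rearrange to (I - Q) a = r where r[i] = P(i -> 1):
  [1, -1/20, -1/10, -1/20] . (a_2, a_3, a_4, a_5) = 4/5
  [-1/20, 3/4, -3/20, -9/20] . (a_2, a_3, a_4, a_5) = 1/20
  [-1/10, -3/10, 1, -3/20] . (a_2, a_3, a_4, a_5) = 2/5
  [-3/20, -1/4, -2/5, 19/20] . (a_2, a_3, a_4, a_5) = 1/10

Solving yields:
  a_2 = 21996/22721
  a_3 = 54766/68163
  a_4 = 19603/22721
  a_5 = 56768/68163

Starting state is 2, so the absorption probability is a_2 = 21996/22721.

Answer: 21996/22721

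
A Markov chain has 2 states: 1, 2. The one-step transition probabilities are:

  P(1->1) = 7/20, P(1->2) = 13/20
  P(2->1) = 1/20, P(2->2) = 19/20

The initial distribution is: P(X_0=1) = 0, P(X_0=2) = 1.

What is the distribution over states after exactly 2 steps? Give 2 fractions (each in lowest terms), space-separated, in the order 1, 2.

Propagating the distribution step by step (d_{t+1} = d_t * P):
d_0 = (1=0, 2=1)
  d_1[1] = 0*7/20 + 1*1/20 = 1/20
  d_1[2] = 0*13/20 + 1*19/20 = 19/20
d_1 = (1=1/20, 2=19/20)
  d_2[1] = 1/20*7/20 + 19/20*1/20 = 13/200
  d_2[2] = 1/20*13/20 + 19/20*19/20 = 187/200
d_2 = (1=13/200, 2=187/200)

Answer: 13/200 187/200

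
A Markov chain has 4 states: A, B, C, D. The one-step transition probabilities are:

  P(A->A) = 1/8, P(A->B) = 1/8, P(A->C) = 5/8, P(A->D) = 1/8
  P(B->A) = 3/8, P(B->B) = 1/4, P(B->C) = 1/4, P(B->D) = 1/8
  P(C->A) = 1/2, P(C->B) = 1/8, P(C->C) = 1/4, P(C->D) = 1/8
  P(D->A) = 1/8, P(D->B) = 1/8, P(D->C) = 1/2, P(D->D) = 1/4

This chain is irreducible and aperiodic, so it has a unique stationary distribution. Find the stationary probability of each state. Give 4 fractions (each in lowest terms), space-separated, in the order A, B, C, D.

The stationary distribution satisfies pi = pi * P, i.e.:
  pi_A = 1/8*pi_A + 3/8*pi_B + 1/2*pi_C + 1/8*pi_D
  pi_B = 1/8*pi_A + 1/4*pi_B + 1/8*pi_C + 1/8*pi_D
  pi_C = 5/8*pi_A + 1/4*pi_B + 1/4*pi_C + 1/2*pi_D
  pi_D = 1/8*pi_A + 1/8*pi_B + 1/8*pi_C + 1/4*pi_D
with normalization: pi_A + pi_B + pi_C + pi_D = 1.

Using the first 3 balance equations plus normalization, the linear system A*pi = b is:
  [-7/8, 3/8, 1/2, 1/8] . pi = 0
  [1/8, -3/4, 1/8, 1/8] . pi = 0
  [5/8, 1/4, -3/4, 1/2] . pi = 0
  [1, 1, 1, 1] . pi = 1

Solving yields:
  pi_A = 24/77
  pi_B = 1/7
  pi_C = 31/77
  pi_D = 1/7

Verification (pi * P):
  24/77*1/8 + 1/7*3/8 + 31/77*1/2 + 1/7*1/8 = 24/77 = pi_A  (ok)
  24/77*1/8 + 1/7*1/4 + 31/77*1/8 + 1/7*1/8 = 1/7 = pi_B  (ok)
  24/77*5/8 + 1/7*1/4 + 31/77*1/4 + 1/7*1/2 = 31/77 = pi_C  (ok)
  24/77*1/8 + 1/7*1/8 + 31/77*1/8 + 1/7*1/4 = 1/7 = pi_D  (ok)

Answer: 24/77 1/7 31/77 1/7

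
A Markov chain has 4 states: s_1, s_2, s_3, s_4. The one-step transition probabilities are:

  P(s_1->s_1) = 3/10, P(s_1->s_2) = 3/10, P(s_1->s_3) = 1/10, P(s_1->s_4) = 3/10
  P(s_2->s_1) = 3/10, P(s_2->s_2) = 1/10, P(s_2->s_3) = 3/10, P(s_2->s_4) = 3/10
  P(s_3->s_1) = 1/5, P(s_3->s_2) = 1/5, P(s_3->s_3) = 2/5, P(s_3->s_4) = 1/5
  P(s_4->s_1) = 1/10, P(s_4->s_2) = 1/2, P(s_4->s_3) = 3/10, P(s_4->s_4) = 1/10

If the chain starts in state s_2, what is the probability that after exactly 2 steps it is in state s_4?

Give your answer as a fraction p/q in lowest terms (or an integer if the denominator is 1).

Computing P^2 by repeated multiplication:
P^1 =
  s_1: [3/10, 3/10, 1/10, 3/10]
  s_2: [3/10, 1/10, 3/10, 3/10]
  s_3: [1/5, 1/5, 2/5, 1/5]
  s_4: [1/10, 1/2, 3/10, 1/10]
P^2 =
  s_1: [23/100, 29/100, 1/4, 23/100]
  s_2: [21/100, 31/100, 27/100, 21/100]
  s_3: [11/50, 13/50, 3/10, 11/50]
  s_4: [1/4, 19/100, 31/100, 1/4]

(P^2)[s_2 -> s_4] = 21/100

Answer: 21/100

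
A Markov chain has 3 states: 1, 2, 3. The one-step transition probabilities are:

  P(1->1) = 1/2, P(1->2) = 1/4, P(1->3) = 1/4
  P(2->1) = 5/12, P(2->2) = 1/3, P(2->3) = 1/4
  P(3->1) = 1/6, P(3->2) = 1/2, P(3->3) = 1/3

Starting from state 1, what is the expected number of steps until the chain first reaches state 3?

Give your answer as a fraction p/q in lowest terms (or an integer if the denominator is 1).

Answer: 4

Derivation:
Let h_i = expected steps to first reach 3 from state i.
Boundary: h_3 = 0.
First-step equations for the other states:
  h_1 = 1 + 1/2*h_1 + 1/4*h_2 + 1/4*h_3
  h_2 = 1 + 5/12*h_1 + 1/3*h_2 + 1/4*h_3

Substituting h_3 = 0 and rearranging gives the linear system (I - Q) h = 1:
  [1/2, -1/4] . (h_1, h_2) = 1
  [-5/12, 2/3] . (h_1, h_2) = 1

Solving yields:
  h_1 = 4
  h_2 = 4

Starting state is 1, so the expected hitting time is h_1 = 4.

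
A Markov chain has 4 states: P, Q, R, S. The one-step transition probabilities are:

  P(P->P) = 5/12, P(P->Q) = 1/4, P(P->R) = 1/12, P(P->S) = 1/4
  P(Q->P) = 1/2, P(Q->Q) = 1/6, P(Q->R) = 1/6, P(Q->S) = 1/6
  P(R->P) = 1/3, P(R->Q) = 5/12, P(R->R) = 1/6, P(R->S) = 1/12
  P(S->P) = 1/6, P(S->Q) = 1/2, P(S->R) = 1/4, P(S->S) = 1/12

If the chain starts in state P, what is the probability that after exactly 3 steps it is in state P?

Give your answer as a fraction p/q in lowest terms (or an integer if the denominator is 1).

Answer: 667/1728

Derivation:
Computing P^3 by repeated multiplication:
P^1 =
  P: [5/12, 1/4, 1/12, 1/4]
  Q: [1/2, 1/6, 1/6, 1/6]
  R: [1/3, 5/12, 1/6, 1/12]
  S: [1/6, 1/2, 1/4, 1/12]
P^2 =
  P: [53/144, 11/36, 11/72, 25/144]
  Q: [3/8, 11/36, 5/36, 13/72]
  R: [5/12, 19/72, 7/48, 25/144]
  S: [5/12, 13/48, 23/144, 11/72]
P^3 =
  P: [667/1728, 169/576, 65/432, 49/288]
  Q: [37/96, 253/864, 65/432, 37/216]
  R: [331/864, 511/1728, 253/1728, 151/864]
  S: [335/864, 505/1728, 125/864, 101/576]

(P^3)[P -> P] = 667/1728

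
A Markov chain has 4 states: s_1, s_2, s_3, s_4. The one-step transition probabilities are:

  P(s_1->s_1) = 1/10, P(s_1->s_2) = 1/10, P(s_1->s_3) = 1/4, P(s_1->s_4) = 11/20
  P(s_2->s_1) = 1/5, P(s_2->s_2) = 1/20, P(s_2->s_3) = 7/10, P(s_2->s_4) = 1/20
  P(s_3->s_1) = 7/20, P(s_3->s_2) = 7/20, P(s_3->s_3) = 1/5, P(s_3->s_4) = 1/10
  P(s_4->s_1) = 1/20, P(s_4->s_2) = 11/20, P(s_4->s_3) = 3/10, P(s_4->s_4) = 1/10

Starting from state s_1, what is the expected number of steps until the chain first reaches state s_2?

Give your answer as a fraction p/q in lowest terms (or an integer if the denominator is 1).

Let h_i = expected steps to first reach s_2 from state i.
Boundary: h_s_2 = 0.
First-step equations for the other states:
  h_s_1 = 1 + 1/10*h_s_1 + 1/10*h_s_2 + 1/4*h_s_3 + 11/20*h_s_4
  h_s_3 = 1 + 7/20*h_s_1 + 7/20*h_s_2 + 1/5*h_s_3 + 1/10*h_s_4
  h_s_4 = 1 + 1/20*h_s_1 + 11/20*h_s_2 + 3/10*h_s_3 + 1/10*h_s_4

Substituting h_s_2 = 0 and rearranging gives the linear system (I - Q) h = 1:
  [9/10, -1/4, -11/20] . (h_s_1, h_s_3, h_s_4) = 1
  [-7/20, 4/5, -1/10] . (h_s_1, h_s_3, h_s_4) = 1
  [-1/20, -3/10, 9/10] . (h_s_1, h_s_3, h_s_4) = 1

Solving yields:
  h_s_1 = 412/123
  h_s_3 = 1108/369
  h_s_4 = 848/369

Starting state is s_1, so the expected hitting time is h_s_1 = 412/123.

Answer: 412/123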